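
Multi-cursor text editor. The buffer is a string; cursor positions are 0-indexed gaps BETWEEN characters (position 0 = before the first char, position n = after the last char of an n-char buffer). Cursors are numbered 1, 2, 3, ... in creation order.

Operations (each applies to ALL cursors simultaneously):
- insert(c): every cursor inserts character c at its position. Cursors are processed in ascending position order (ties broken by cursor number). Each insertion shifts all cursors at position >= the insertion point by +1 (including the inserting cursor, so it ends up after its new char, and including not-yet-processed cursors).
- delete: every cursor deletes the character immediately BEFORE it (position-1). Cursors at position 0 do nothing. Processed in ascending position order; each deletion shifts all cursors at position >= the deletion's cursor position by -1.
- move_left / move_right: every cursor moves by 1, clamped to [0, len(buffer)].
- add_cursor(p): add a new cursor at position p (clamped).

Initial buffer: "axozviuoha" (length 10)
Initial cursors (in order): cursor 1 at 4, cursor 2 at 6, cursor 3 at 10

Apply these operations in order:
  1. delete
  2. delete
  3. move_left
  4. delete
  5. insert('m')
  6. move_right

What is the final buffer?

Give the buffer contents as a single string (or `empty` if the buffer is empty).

After op 1 (delete): buffer="axovuoh" (len 7), cursors c1@3 c2@4 c3@7, authorship .......
After op 2 (delete): buffer="axuo" (len 4), cursors c1@2 c2@2 c3@4, authorship ....
After op 3 (move_left): buffer="axuo" (len 4), cursors c1@1 c2@1 c3@3, authorship ....
After op 4 (delete): buffer="xo" (len 2), cursors c1@0 c2@0 c3@1, authorship ..
After op 5 (insert('m')): buffer="mmxmo" (len 5), cursors c1@2 c2@2 c3@4, authorship 12.3.
After op 6 (move_right): buffer="mmxmo" (len 5), cursors c1@3 c2@3 c3@5, authorship 12.3.

Answer: mmxmo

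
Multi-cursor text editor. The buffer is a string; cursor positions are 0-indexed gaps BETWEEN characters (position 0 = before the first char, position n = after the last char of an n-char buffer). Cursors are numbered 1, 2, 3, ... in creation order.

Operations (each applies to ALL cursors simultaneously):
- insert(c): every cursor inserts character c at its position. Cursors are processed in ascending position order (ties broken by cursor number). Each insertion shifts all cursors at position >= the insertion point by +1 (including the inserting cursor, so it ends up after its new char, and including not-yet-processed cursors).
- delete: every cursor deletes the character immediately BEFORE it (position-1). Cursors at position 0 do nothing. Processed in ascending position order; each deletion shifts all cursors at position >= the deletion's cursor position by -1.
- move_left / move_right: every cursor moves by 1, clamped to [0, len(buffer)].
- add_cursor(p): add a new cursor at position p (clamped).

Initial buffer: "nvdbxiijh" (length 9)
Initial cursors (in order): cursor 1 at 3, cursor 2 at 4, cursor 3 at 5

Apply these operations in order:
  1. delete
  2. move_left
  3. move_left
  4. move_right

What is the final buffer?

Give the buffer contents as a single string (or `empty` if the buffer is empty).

After op 1 (delete): buffer="nviijh" (len 6), cursors c1@2 c2@2 c3@2, authorship ......
After op 2 (move_left): buffer="nviijh" (len 6), cursors c1@1 c2@1 c3@1, authorship ......
After op 3 (move_left): buffer="nviijh" (len 6), cursors c1@0 c2@0 c3@0, authorship ......
After op 4 (move_right): buffer="nviijh" (len 6), cursors c1@1 c2@1 c3@1, authorship ......

Answer: nviijh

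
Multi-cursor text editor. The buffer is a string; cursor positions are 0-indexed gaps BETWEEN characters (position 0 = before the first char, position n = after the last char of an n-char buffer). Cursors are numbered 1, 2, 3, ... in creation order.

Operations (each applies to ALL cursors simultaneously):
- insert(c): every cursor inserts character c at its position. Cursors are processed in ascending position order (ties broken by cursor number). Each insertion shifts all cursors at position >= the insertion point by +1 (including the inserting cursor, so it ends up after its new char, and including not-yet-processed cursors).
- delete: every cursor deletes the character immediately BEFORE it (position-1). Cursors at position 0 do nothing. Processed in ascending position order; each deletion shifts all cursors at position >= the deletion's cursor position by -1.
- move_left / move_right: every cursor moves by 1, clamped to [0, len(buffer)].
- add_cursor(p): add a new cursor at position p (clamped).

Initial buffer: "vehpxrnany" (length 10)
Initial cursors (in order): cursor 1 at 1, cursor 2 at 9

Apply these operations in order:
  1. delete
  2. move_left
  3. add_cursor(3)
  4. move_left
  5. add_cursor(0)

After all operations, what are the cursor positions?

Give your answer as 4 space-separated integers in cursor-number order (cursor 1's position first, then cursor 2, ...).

Answer: 0 5 2 0

Derivation:
After op 1 (delete): buffer="ehpxrnay" (len 8), cursors c1@0 c2@7, authorship ........
After op 2 (move_left): buffer="ehpxrnay" (len 8), cursors c1@0 c2@6, authorship ........
After op 3 (add_cursor(3)): buffer="ehpxrnay" (len 8), cursors c1@0 c3@3 c2@6, authorship ........
After op 4 (move_left): buffer="ehpxrnay" (len 8), cursors c1@0 c3@2 c2@5, authorship ........
After op 5 (add_cursor(0)): buffer="ehpxrnay" (len 8), cursors c1@0 c4@0 c3@2 c2@5, authorship ........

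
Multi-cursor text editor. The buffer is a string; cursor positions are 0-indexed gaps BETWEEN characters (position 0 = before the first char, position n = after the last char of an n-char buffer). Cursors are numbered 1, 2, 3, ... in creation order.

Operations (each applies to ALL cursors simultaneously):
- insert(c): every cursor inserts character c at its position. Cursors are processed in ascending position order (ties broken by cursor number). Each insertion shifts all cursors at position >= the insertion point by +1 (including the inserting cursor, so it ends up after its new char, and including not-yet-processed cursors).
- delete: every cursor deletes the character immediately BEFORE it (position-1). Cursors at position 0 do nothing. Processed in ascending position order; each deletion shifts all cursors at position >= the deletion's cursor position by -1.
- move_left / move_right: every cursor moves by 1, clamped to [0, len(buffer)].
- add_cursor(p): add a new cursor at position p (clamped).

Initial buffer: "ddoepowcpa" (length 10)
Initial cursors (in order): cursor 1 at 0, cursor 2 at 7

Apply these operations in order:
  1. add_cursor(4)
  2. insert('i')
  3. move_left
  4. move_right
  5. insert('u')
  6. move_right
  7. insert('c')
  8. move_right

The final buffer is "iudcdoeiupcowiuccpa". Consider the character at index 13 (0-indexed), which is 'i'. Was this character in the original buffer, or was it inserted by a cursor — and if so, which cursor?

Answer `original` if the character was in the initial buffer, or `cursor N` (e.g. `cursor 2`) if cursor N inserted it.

Answer: cursor 2

Derivation:
After op 1 (add_cursor(4)): buffer="ddoepowcpa" (len 10), cursors c1@0 c3@4 c2@7, authorship ..........
After op 2 (insert('i')): buffer="iddoeipowicpa" (len 13), cursors c1@1 c3@6 c2@10, authorship 1....3...2...
After op 3 (move_left): buffer="iddoeipowicpa" (len 13), cursors c1@0 c3@5 c2@9, authorship 1....3...2...
After op 4 (move_right): buffer="iddoeipowicpa" (len 13), cursors c1@1 c3@6 c2@10, authorship 1....3...2...
After op 5 (insert('u')): buffer="iuddoeiupowiucpa" (len 16), cursors c1@2 c3@8 c2@13, authorship 11....33...22...
After op 6 (move_right): buffer="iuddoeiupowiucpa" (len 16), cursors c1@3 c3@9 c2@14, authorship 11....33...22...
After op 7 (insert('c')): buffer="iudcdoeiupcowiuccpa" (len 19), cursors c1@4 c3@11 c2@17, authorship 11.1...33.3..22.2..
After op 8 (move_right): buffer="iudcdoeiupcowiuccpa" (len 19), cursors c1@5 c3@12 c2@18, authorship 11.1...33.3..22.2..
Authorship (.=original, N=cursor N): 1 1 . 1 . . . 3 3 . 3 . . 2 2 . 2 . .
Index 13: author = 2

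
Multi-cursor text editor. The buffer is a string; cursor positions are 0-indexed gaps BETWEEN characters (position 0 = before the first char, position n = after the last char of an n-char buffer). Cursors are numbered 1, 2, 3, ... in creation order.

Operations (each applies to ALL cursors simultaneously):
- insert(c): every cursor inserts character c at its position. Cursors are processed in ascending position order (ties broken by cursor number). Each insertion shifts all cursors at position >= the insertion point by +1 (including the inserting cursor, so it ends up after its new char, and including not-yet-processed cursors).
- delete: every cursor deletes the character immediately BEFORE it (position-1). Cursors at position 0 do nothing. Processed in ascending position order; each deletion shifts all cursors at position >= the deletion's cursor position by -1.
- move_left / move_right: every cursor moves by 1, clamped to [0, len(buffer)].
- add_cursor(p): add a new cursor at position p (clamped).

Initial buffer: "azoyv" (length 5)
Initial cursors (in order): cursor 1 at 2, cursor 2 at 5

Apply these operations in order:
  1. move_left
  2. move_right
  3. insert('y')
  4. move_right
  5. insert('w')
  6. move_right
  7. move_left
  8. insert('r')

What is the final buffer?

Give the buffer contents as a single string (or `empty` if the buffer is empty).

After op 1 (move_left): buffer="azoyv" (len 5), cursors c1@1 c2@4, authorship .....
After op 2 (move_right): buffer="azoyv" (len 5), cursors c1@2 c2@5, authorship .....
After op 3 (insert('y')): buffer="azyoyvy" (len 7), cursors c1@3 c2@7, authorship ..1...2
After op 4 (move_right): buffer="azyoyvy" (len 7), cursors c1@4 c2@7, authorship ..1...2
After op 5 (insert('w')): buffer="azyowyvyw" (len 9), cursors c1@5 c2@9, authorship ..1.1..22
After op 6 (move_right): buffer="azyowyvyw" (len 9), cursors c1@6 c2@9, authorship ..1.1..22
After op 7 (move_left): buffer="azyowyvyw" (len 9), cursors c1@5 c2@8, authorship ..1.1..22
After op 8 (insert('r')): buffer="azyowryvyrw" (len 11), cursors c1@6 c2@10, authorship ..1.11..222

Answer: azyowryvyrw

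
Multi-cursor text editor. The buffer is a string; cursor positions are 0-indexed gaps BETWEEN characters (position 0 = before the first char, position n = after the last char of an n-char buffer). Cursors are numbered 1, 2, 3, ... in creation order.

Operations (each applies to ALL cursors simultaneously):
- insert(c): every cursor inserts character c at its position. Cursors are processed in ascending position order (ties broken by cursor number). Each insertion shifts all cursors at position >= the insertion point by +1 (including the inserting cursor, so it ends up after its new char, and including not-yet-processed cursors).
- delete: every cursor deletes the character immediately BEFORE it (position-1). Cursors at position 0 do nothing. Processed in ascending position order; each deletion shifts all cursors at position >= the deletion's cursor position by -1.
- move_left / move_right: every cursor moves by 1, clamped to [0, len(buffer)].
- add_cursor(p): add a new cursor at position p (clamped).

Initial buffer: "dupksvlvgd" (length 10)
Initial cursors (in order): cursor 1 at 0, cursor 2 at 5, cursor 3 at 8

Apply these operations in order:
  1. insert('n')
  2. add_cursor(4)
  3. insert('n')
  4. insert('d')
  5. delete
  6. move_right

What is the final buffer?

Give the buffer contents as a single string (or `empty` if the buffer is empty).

After op 1 (insert('n')): buffer="ndupksnvlvngd" (len 13), cursors c1@1 c2@7 c3@11, authorship 1.....2...3..
After op 2 (add_cursor(4)): buffer="ndupksnvlvngd" (len 13), cursors c1@1 c4@4 c2@7 c3@11, authorship 1.....2...3..
After op 3 (insert('n')): buffer="nndupnksnnvlvnngd" (len 17), cursors c1@2 c4@6 c2@10 c3@15, authorship 11...4..22...33..
After op 4 (insert('d')): buffer="nnddupndksnndvlvnndgd" (len 21), cursors c1@3 c4@8 c2@13 c3@19, authorship 111...44..222...333..
After op 5 (delete): buffer="nndupnksnnvlvnngd" (len 17), cursors c1@2 c4@6 c2@10 c3@15, authorship 11...4..22...33..
After op 6 (move_right): buffer="nndupnksnnvlvnngd" (len 17), cursors c1@3 c4@7 c2@11 c3@16, authorship 11...4..22...33..

Answer: nndupnksnnvlvnngd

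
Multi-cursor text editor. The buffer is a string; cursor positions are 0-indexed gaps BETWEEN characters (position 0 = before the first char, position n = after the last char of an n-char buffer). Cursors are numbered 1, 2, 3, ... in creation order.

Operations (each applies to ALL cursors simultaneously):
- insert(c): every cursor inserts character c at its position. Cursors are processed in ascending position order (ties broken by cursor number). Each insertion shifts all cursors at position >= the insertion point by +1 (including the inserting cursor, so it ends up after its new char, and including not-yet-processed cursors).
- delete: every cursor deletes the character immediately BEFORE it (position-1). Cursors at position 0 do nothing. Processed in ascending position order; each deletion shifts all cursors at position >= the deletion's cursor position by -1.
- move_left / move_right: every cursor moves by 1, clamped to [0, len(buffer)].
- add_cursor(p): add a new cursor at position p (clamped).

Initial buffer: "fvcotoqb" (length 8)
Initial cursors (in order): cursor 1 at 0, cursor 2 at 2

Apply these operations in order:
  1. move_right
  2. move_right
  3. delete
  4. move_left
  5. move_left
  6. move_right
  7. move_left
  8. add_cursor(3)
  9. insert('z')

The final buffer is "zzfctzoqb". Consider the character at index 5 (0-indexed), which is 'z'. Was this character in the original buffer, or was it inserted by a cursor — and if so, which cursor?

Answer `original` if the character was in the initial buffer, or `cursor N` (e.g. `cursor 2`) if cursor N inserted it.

Answer: cursor 3

Derivation:
After op 1 (move_right): buffer="fvcotoqb" (len 8), cursors c1@1 c2@3, authorship ........
After op 2 (move_right): buffer="fvcotoqb" (len 8), cursors c1@2 c2@4, authorship ........
After op 3 (delete): buffer="fctoqb" (len 6), cursors c1@1 c2@2, authorship ......
After op 4 (move_left): buffer="fctoqb" (len 6), cursors c1@0 c2@1, authorship ......
After op 5 (move_left): buffer="fctoqb" (len 6), cursors c1@0 c2@0, authorship ......
After op 6 (move_right): buffer="fctoqb" (len 6), cursors c1@1 c2@1, authorship ......
After op 7 (move_left): buffer="fctoqb" (len 6), cursors c1@0 c2@0, authorship ......
After op 8 (add_cursor(3)): buffer="fctoqb" (len 6), cursors c1@0 c2@0 c3@3, authorship ......
After op 9 (insert('z')): buffer="zzfctzoqb" (len 9), cursors c1@2 c2@2 c3@6, authorship 12...3...
Authorship (.=original, N=cursor N): 1 2 . . . 3 . . .
Index 5: author = 3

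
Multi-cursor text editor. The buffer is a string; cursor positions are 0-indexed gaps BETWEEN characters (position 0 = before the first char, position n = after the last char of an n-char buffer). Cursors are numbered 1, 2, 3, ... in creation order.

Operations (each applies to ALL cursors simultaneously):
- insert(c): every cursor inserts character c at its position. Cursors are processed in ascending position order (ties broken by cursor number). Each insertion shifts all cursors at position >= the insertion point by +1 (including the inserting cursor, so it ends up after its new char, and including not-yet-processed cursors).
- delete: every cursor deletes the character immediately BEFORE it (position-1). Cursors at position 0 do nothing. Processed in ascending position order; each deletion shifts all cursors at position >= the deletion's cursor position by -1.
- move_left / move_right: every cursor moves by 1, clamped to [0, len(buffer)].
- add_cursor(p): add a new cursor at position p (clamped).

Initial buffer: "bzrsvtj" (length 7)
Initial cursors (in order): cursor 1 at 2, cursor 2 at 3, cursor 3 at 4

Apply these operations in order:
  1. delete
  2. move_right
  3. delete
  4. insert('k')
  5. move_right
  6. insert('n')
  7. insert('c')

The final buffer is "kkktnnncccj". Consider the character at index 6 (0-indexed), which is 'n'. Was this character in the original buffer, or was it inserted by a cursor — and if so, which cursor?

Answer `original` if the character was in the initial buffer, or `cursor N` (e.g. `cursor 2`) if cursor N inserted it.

Answer: cursor 3

Derivation:
After op 1 (delete): buffer="bvtj" (len 4), cursors c1@1 c2@1 c3@1, authorship ....
After op 2 (move_right): buffer="bvtj" (len 4), cursors c1@2 c2@2 c3@2, authorship ....
After op 3 (delete): buffer="tj" (len 2), cursors c1@0 c2@0 c3@0, authorship ..
After op 4 (insert('k')): buffer="kkktj" (len 5), cursors c1@3 c2@3 c3@3, authorship 123..
After op 5 (move_right): buffer="kkktj" (len 5), cursors c1@4 c2@4 c3@4, authorship 123..
After op 6 (insert('n')): buffer="kkktnnnj" (len 8), cursors c1@7 c2@7 c3@7, authorship 123.123.
After op 7 (insert('c')): buffer="kkktnnncccj" (len 11), cursors c1@10 c2@10 c3@10, authorship 123.123123.
Authorship (.=original, N=cursor N): 1 2 3 . 1 2 3 1 2 3 .
Index 6: author = 3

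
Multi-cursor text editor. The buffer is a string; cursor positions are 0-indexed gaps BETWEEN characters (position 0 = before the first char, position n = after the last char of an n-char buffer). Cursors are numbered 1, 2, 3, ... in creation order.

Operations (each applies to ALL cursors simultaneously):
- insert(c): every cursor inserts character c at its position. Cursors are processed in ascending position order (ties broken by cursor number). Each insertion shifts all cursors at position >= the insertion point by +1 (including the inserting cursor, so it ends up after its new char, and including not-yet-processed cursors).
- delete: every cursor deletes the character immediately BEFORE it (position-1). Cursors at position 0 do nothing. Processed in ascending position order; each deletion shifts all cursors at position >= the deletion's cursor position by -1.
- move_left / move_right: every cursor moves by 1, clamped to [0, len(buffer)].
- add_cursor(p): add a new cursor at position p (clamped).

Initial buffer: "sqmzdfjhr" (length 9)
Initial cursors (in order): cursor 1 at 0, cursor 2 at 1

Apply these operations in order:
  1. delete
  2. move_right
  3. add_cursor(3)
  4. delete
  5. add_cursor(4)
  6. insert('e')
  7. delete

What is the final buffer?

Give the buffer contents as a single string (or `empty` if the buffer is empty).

Answer: mdfjhr

Derivation:
After op 1 (delete): buffer="qmzdfjhr" (len 8), cursors c1@0 c2@0, authorship ........
After op 2 (move_right): buffer="qmzdfjhr" (len 8), cursors c1@1 c2@1, authorship ........
After op 3 (add_cursor(3)): buffer="qmzdfjhr" (len 8), cursors c1@1 c2@1 c3@3, authorship ........
After op 4 (delete): buffer="mdfjhr" (len 6), cursors c1@0 c2@0 c3@1, authorship ......
After op 5 (add_cursor(4)): buffer="mdfjhr" (len 6), cursors c1@0 c2@0 c3@1 c4@4, authorship ......
After op 6 (insert('e')): buffer="eemedfjehr" (len 10), cursors c1@2 c2@2 c3@4 c4@8, authorship 12.3...4..
After op 7 (delete): buffer="mdfjhr" (len 6), cursors c1@0 c2@0 c3@1 c4@4, authorship ......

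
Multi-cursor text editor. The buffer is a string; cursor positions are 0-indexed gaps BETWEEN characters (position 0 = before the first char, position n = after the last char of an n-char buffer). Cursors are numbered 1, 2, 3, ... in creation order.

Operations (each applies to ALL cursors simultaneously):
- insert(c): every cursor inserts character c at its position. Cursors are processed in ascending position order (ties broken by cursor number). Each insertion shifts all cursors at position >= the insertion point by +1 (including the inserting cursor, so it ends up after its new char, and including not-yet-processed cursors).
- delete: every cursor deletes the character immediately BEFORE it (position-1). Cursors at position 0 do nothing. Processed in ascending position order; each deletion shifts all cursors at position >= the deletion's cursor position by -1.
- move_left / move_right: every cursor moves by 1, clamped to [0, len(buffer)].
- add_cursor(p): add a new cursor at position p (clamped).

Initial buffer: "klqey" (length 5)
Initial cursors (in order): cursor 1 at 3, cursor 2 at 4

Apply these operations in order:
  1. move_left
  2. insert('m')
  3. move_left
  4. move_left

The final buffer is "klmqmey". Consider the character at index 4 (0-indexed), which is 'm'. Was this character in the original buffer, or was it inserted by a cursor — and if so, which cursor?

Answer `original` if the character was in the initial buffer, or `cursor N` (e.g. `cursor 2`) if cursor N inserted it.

After op 1 (move_left): buffer="klqey" (len 5), cursors c1@2 c2@3, authorship .....
After op 2 (insert('m')): buffer="klmqmey" (len 7), cursors c1@3 c2@5, authorship ..1.2..
After op 3 (move_left): buffer="klmqmey" (len 7), cursors c1@2 c2@4, authorship ..1.2..
After op 4 (move_left): buffer="klmqmey" (len 7), cursors c1@1 c2@3, authorship ..1.2..
Authorship (.=original, N=cursor N): . . 1 . 2 . .
Index 4: author = 2

Answer: cursor 2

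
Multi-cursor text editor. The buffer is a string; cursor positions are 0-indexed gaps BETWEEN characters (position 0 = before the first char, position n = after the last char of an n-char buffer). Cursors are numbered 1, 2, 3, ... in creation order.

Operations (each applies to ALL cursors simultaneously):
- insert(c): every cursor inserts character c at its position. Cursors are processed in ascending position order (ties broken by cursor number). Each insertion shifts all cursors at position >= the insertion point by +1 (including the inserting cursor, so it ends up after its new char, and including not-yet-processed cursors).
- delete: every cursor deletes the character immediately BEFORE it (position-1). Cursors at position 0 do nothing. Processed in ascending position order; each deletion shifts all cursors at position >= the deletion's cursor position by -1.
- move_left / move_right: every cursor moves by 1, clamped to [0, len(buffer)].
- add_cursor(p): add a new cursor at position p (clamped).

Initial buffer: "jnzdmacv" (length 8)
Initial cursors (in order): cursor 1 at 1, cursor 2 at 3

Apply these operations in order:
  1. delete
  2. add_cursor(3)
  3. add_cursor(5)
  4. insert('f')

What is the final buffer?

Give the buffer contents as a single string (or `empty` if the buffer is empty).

Answer: fnfdmfacfv

Derivation:
After op 1 (delete): buffer="ndmacv" (len 6), cursors c1@0 c2@1, authorship ......
After op 2 (add_cursor(3)): buffer="ndmacv" (len 6), cursors c1@0 c2@1 c3@3, authorship ......
After op 3 (add_cursor(5)): buffer="ndmacv" (len 6), cursors c1@0 c2@1 c3@3 c4@5, authorship ......
After op 4 (insert('f')): buffer="fnfdmfacfv" (len 10), cursors c1@1 c2@3 c3@6 c4@9, authorship 1.2..3..4.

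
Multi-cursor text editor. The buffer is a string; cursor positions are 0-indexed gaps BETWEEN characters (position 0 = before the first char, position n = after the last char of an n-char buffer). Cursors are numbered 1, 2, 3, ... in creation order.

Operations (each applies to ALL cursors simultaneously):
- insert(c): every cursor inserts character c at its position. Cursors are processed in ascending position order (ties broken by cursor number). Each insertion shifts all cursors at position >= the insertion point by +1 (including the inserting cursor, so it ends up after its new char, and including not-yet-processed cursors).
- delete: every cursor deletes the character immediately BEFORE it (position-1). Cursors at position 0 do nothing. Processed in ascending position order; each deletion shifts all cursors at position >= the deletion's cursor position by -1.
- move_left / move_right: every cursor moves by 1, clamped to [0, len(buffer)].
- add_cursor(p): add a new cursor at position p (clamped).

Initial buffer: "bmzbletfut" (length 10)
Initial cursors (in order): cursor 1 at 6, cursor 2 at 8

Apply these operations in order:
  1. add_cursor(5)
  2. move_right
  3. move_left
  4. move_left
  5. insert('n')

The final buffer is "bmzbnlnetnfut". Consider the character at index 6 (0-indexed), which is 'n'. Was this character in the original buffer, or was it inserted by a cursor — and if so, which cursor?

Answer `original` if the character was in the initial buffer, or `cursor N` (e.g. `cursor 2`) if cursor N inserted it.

Answer: cursor 1

Derivation:
After op 1 (add_cursor(5)): buffer="bmzbletfut" (len 10), cursors c3@5 c1@6 c2@8, authorship ..........
After op 2 (move_right): buffer="bmzbletfut" (len 10), cursors c3@6 c1@7 c2@9, authorship ..........
After op 3 (move_left): buffer="bmzbletfut" (len 10), cursors c3@5 c1@6 c2@8, authorship ..........
After op 4 (move_left): buffer="bmzbletfut" (len 10), cursors c3@4 c1@5 c2@7, authorship ..........
After op 5 (insert('n')): buffer="bmzbnlnetnfut" (len 13), cursors c3@5 c1@7 c2@10, authorship ....3.1..2...
Authorship (.=original, N=cursor N): . . . . 3 . 1 . . 2 . . .
Index 6: author = 1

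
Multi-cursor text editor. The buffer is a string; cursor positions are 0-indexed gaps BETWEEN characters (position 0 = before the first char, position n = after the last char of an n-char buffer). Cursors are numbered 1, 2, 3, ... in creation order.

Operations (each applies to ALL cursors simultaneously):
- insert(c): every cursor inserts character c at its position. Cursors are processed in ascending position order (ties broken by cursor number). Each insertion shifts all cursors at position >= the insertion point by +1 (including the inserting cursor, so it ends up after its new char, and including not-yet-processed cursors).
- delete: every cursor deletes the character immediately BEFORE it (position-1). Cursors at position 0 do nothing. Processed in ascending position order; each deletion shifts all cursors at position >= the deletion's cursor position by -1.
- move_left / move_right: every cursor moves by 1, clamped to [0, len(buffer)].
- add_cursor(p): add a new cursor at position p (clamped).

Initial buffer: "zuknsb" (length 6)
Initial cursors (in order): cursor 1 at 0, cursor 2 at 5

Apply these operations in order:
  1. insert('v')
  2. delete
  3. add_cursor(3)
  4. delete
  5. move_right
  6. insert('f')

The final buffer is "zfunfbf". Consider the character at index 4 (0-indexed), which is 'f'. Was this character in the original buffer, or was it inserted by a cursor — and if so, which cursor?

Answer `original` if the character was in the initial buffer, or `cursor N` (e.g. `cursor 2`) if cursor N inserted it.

After op 1 (insert('v')): buffer="vzuknsvb" (len 8), cursors c1@1 c2@7, authorship 1.....2.
After op 2 (delete): buffer="zuknsb" (len 6), cursors c1@0 c2@5, authorship ......
After op 3 (add_cursor(3)): buffer="zuknsb" (len 6), cursors c1@0 c3@3 c2@5, authorship ......
After op 4 (delete): buffer="zunb" (len 4), cursors c1@0 c3@2 c2@3, authorship ....
After op 5 (move_right): buffer="zunb" (len 4), cursors c1@1 c3@3 c2@4, authorship ....
After op 6 (insert('f')): buffer="zfunfbf" (len 7), cursors c1@2 c3@5 c2@7, authorship .1..3.2
Authorship (.=original, N=cursor N): . 1 . . 3 . 2
Index 4: author = 3

Answer: cursor 3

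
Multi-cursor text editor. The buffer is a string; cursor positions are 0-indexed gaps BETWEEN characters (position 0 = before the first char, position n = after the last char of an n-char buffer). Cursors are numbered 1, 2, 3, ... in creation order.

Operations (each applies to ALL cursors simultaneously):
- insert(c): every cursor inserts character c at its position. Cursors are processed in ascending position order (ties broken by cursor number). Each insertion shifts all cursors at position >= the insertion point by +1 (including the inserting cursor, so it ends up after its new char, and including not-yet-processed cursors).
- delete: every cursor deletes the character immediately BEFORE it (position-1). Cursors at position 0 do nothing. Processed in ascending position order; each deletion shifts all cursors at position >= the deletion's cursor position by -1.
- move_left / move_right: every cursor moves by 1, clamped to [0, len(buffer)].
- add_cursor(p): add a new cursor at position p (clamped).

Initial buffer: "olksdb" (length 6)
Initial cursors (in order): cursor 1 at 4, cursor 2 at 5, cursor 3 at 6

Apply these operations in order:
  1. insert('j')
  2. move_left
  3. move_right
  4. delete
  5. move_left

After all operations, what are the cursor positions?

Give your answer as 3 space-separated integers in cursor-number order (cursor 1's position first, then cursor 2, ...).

Answer: 3 4 5

Derivation:
After op 1 (insert('j')): buffer="olksjdjbj" (len 9), cursors c1@5 c2@7 c3@9, authorship ....1.2.3
After op 2 (move_left): buffer="olksjdjbj" (len 9), cursors c1@4 c2@6 c3@8, authorship ....1.2.3
After op 3 (move_right): buffer="olksjdjbj" (len 9), cursors c1@5 c2@7 c3@9, authorship ....1.2.3
After op 4 (delete): buffer="olksdb" (len 6), cursors c1@4 c2@5 c3@6, authorship ......
After op 5 (move_left): buffer="olksdb" (len 6), cursors c1@3 c2@4 c3@5, authorship ......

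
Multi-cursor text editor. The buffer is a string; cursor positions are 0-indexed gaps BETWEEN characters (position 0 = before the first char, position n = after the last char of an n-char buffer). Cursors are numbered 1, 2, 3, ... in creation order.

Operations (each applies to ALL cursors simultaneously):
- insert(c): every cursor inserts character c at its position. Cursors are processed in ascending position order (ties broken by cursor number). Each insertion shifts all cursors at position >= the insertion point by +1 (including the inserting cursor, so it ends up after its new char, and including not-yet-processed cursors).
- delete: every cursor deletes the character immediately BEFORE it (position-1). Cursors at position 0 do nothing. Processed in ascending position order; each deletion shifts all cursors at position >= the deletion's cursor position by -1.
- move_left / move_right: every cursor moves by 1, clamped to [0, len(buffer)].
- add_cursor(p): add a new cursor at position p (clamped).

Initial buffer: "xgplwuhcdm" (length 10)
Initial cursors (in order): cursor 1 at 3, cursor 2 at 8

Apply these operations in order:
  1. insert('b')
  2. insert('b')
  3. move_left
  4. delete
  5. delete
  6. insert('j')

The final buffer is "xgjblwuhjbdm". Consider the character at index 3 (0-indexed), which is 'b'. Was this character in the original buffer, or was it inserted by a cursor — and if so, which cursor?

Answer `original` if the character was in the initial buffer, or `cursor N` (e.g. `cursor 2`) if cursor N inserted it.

After op 1 (insert('b')): buffer="xgpblwuhcbdm" (len 12), cursors c1@4 c2@10, authorship ...1.....2..
After op 2 (insert('b')): buffer="xgpbblwuhcbbdm" (len 14), cursors c1@5 c2@12, authorship ...11.....22..
After op 3 (move_left): buffer="xgpbblwuhcbbdm" (len 14), cursors c1@4 c2@11, authorship ...11.....22..
After op 4 (delete): buffer="xgpblwuhcbdm" (len 12), cursors c1@3 c2@9, authorship ...1.....2..
After op 5 (delete): buffer="xgblwuhbdm" (len 10), cursors c1@2 c2@7, authorship ..1....2..
After op 6 (insert('j')): buffer="xgjblwuhjbdm" (len 12), cursors c1@3 c2@9, authorship ..11....22..
Authorship (.=original, N=cursor N): . . 1 1 . . . . 2 2 . .
Index 3: author = 1

Answer: cursor 1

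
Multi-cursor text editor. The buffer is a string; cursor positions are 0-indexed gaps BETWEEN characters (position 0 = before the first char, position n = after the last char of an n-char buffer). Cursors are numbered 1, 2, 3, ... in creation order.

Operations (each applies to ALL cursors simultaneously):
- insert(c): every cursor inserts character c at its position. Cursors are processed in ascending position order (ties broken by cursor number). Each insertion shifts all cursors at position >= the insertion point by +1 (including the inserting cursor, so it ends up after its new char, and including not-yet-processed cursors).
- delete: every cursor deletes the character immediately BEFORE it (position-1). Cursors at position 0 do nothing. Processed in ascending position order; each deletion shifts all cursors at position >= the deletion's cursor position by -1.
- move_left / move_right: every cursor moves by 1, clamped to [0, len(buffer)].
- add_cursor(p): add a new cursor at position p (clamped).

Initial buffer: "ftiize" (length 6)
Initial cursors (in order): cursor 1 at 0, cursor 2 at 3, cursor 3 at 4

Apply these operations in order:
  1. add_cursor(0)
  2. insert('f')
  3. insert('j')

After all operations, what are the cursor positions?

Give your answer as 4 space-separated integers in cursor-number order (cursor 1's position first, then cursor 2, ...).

After op 1 (add_cursor(0)): buffer="ftiize" (len 6), cursors c1@0 c4@0 c2@3 c3@4, authorship ......
After op 2 (insert('f')): buffer="ffftififze" (len 10), cursors c1@2 c4@2 c2@6 c3@8, authorship 14...2.3..
After op 3 (insert('j')): buffer="ffjjftifjifjze" (len 14), cursors c1@4 c4@4 c2@9 c3@12, authorship 1414...22.33..

Answer: 4 9 12 4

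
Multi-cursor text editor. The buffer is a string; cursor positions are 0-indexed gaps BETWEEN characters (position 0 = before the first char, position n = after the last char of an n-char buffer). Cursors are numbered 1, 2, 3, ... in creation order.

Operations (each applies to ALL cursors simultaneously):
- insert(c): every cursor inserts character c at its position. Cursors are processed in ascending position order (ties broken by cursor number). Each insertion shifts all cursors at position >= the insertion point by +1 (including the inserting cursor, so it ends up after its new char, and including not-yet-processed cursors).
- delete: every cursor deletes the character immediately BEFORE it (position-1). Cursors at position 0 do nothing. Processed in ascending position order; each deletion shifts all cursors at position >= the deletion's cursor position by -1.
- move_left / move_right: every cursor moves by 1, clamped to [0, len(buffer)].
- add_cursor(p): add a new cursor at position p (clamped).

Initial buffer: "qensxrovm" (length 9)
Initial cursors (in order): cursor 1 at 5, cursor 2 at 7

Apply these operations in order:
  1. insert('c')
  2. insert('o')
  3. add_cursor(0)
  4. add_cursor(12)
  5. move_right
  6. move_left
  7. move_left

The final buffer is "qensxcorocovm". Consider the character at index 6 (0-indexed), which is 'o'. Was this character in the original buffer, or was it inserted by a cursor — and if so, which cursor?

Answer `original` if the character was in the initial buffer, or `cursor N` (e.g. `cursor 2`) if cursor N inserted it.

After op 1 (insert('c')): buffer="qensxcrocvm" (len 11), cursors c1@6 c2@9, authorship .....1..2..
After op 2 (insert('o')): buffer="qensxcorocovm" (len 13), cursors c1@7 c2@11, authorship .....11..22..
After op 3 (add_cursor(0)): buffer="qensxcorocovm" (len 13), cursors c3@0 c1@7 c2@11, authorship .....11..22..
After op 4 (add_cursor(12)): buffer="qensxcorocovm" (len 13), cursors c3@0 c1@7 c2@11 c4@12, authorship .....11..22..
After op 5 (move_right): buffer="qensxcorocovm" (len 13), cursors c3@1 c1@8 c2@12 c4@13, authorship .....11..22..
After op 6 (move_left): buffer="qensxcorocovm" (len 13), cursors c3@0 c1@7 c2@11 c4@12, authorship .....11..22..
After op 7 (move_left): buffer="qensxcorocovm" (len 13), cursors c3@0 c1@6 c2@10 c4@11, authorship .....11..22..
Authorship (.=original, N=cursor N): . . . . . 1 1 . . 2 2 . .
Index 6: author = 1

Answer: cursor 1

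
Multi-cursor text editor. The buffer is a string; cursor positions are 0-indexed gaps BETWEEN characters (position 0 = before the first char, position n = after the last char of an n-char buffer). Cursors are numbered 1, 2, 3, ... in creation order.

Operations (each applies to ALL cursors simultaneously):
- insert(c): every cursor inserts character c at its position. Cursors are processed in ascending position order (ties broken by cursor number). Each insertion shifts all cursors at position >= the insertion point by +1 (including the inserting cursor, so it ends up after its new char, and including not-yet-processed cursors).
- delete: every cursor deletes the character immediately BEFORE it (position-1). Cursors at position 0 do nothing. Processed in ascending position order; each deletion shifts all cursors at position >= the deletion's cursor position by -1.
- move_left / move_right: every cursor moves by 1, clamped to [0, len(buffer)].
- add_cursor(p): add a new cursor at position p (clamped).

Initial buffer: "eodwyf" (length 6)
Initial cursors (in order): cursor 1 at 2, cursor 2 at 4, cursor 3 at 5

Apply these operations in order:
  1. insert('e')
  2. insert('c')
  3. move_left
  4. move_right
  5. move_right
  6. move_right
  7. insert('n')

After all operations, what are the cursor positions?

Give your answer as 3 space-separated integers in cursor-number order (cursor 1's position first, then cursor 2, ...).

Answer: 7 12 15

Derivation:
After op 1 (insert('e')): buffer="eoedweyef" (len 9), cursors c1@3 c2@6 c3@8, authorship ..1..2.3.
After op 2 (insert('c')): buffer="eoecdwecyecf" (len 12), cursors c1@4 c2@8 c3@11, authorship ..11..22.33.
After op 3 (move_left): buffer="eoecdwecyecf" (len 12), cursors c1@3 c2@7 c3@10, authorship ..11..22.33.
After op 4 (move_right): buffer="eoecdwecyecf" (len 12), cursors c1@4 c2@8 c3@11, authorship ..11..22.33.
After op 5 (move_right): buffer="eoecdwecyecf" (len 12), cursors c1@5 c2@9 c3@12, authorship ..11..22.33.
After op 6 (move_right): buffer="eoecdwecyecf" (len 12), cursors c1@6 c2@10 c3@12, authorship ..11..22.33.
After op 7 (insert('n')): buffer="eoecdwnecyencfn" (len 15), cursors c1@7 c2@12 c3@15, authorship ..11..122.323.3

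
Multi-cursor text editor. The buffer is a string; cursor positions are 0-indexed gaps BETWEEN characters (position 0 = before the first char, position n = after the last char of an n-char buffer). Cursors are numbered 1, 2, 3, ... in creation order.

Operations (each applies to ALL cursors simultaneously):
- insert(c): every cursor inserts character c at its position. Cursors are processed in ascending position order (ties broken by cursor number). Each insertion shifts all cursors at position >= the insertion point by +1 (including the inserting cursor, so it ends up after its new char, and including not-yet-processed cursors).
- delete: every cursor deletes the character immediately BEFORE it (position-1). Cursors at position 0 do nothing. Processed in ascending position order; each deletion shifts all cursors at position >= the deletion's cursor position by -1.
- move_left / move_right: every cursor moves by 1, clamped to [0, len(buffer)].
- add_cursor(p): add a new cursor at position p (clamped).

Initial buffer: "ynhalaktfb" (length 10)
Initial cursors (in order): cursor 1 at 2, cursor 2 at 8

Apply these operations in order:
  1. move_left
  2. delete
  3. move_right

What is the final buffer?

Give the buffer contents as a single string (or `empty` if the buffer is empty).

Answer: nhalatfb

Derivation:
After op 1 (move_left): buffer="ynhalaktfb" (len 10), cursors c1@1 c2@7, authorship ..........
After op 2 (delete): buffer="nhalatfb" (len 8), cursors c1@0 c2@5, authorship ........
After op 3 (move_right): buffer="nhalatfb" (len 8), cursors c1@1 c2@6, authorship ........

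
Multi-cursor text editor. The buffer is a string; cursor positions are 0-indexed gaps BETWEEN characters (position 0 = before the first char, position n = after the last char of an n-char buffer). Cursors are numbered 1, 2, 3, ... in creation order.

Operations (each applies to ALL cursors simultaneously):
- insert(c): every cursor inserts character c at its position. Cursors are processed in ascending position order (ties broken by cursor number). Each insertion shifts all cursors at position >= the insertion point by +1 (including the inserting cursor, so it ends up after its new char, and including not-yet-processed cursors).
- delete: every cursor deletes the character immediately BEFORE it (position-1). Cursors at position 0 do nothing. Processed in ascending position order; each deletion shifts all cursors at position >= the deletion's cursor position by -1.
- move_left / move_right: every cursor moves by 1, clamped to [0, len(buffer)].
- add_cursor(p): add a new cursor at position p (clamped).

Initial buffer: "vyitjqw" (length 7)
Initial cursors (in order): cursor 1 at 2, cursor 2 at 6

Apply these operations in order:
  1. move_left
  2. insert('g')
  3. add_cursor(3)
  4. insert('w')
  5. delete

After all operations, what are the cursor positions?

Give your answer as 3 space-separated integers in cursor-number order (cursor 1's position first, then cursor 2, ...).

Answer: 2 7 3

Derivation:
After op 1 (move_left): buffer="vyitjqw" (len 7), cursors c1@1 c2@5, authorship .......
After op 2 (insert('g')): buffer="vgyitjgqw" (len 9), cursors c1@2 c2@7, authorship .1....2..
After op 3 (add_cursor(3)): buffer="vgyitjgqw" (len 9), cursors c1@2 c3@3 c2@7, authorship .1....2..
After op 4 (insert('w')): buffer="vgwywitjgwqw" (len 12), cursors c1@3 c3@5 c2@10, authorship .11.3...22..
After op 5 (delete): buffer="vgyitjgqw" (len 9), cursors c1@2 c3@3 c2@7, authorship .1....2..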